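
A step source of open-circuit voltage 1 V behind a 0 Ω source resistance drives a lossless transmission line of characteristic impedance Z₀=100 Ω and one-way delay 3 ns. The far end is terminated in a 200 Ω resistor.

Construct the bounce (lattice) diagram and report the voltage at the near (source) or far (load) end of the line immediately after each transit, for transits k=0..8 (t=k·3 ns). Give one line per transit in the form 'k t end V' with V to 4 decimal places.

0 0 source 1.0000
1 3 load 1.3333
2 6 source 1.0000
3 9 load 0.8889
4 12 source 1.0000
5 15 load 1.0370
6 18 source 1.0000
7 21 load 0.9877
8 24 source 1.0000

Γ_L=0.333333, Γ_S=-1.000000; launch V₁=1·100/100=1.000000
k=0 src: V=1.0000
k=1 load: inc=1.000000, refl=1.000000·0.333333=0.3333; V=0.000000+1.000000+0.333333=1.3333
k=2 src: inc=0.333333, refl=0.333333·-1.000000=-0.3333; V=1.000000+0.333333+-0.333333=1.0000
k=3 load: inc=-0.333333, refl=-0.333333·0.333333=-0.1111; V=1.333333+-0.333333+-0.111111=0.8889
k=4 src: inc=-0.111111, refl=-0.111111·-1.000000=0.1111; V=1.000000+-0.111111+0.111111=1.0000
k=5 load: inc=0.111111, refl=0.111111·0.333333=0.0370; V=0.888889+0.111111+0.037037=1.0370
k=6 src: inc=0.037037, refl=0.037037·-1.000000=-0.0370; V=1.000000+0.037037+-0.037037=1.0000
k=7 load: inc=-0.037037, refl=-0.037037·0.333333=-0.0123; V=1.037037+-0.037037+-0.012346=0.9877
k=8 src: inc=-0.012346, refl=-0.012346·-1.000000=0.0123; V=1.000000+-0.012346+0.012346=1.0000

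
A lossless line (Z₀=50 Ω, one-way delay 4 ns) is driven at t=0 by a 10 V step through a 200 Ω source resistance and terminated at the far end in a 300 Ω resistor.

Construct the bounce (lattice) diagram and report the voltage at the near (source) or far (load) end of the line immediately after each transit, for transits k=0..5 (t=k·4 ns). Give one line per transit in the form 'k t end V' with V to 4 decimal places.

0 0 source 2.0000
1 4 load 3.4286
2 8 source 4.2857
3 12 load 4.8980
4 16 source 5.2653
5 20 load 5.5277

Γ_L=0.714286, Γ_S=0.600000; launch V₁=10·50/250=2.000000
k=0 src: V=2.0000
k=1 load: inc=2.000000, refl=2.000000·0.714286=1.4286; V=0.000000+2.000000+1.428571=3.4286
k=2 src: inc=1.428571, refl=1.428571·0.600000=0.8571; V=2.000000+1.428571+0.857143=4.2857
k=3 load: inc=0.857143, refl=0.857143·0.714286=0.6122; V=3.428571+0.857143+0.612245=4.8980
k=4 src: inc=0.612245, refl=0.612245·0.600000=0.3673; V=4.285714+0.612245+0.367347=5.2653
k=5 load: inc=0.367347, refl=0.367347·0.714286=0.2624; V=4.897959+0.367347+0.262391=5.5277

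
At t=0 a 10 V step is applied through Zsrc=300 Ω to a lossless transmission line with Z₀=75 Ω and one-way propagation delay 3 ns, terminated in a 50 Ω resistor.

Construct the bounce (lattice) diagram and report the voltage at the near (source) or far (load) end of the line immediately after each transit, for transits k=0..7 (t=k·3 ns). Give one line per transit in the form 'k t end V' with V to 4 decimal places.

Γ_L=-0.200000, Γ_S=0.600000; launch V₁=10·75/375=2.000000
k=0 src: V=2.0000
k=1 load: inc=2.000000, refl=2.000000·-0.200000=-0.4000; V=0.000000+2.000000+-0.400000=1.6000
k=2 src: inc=-0.400000, refl=-0.400000·0.600000=-0.2400; V=2.000000+-0.400000+-0.240000=1.3600
k=3 load: inc=-0.240000, refl=-0.240000·-0.200000=0.0480; V=1.600000+-0.240000+0.048000=1.4080
k=4 src: inc=0.048000, refl=0.048000·0.600000=0.0288; V=1.360000+0.048000+0.028800=1.4368
k=5 load: inc=0.028800, refl=0.028800·-0.200000=-0.0058; V=1.408000+0.028800+-0.005760=1.4310
k=6 src: inc=-0.005760, refl=-0.005760·0.600000=-0.0035; V=1.436800+-0.005760+-0.003456=1.4276
k=7 load: inc=-0.003456, refl=-0.003456·-0.200000=0.0007; V=1.431040+-0.003456+0.000691=1.4283

0 0 source 2.0000
1 3 load 1.6000
2 6 source 1.3600
3 9 load 1.4080
4 12 source 1.4368
5 15 load 1.4310
6 18 source 1.4276
7 21 load 1.4283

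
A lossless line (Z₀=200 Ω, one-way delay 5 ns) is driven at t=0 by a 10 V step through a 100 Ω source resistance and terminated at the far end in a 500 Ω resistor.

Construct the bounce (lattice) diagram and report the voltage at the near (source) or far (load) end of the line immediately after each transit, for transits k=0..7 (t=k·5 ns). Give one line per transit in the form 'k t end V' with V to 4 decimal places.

0 0 source 6.6667
1 5 load 9.5238
2 10 source 8.5714
3 15 load 8.1633
4 20 source 8.2993
5 25 load 8.3576
6 30 source 8.3382
7 35 load 8.3299

Γ_L=0.428571, Γ_S=-0.333333; launch V₁=10·200/300=6.666667
k=0 src: V=6.6667
k=1 load: inc=6.666667, refl=6.666667·0.428571=2.8571; V=0.000000+6.666667+2.857143=9.5238
k=2 src: inc=2.857143, refl=2.857143·-0.333333=-0.9524; V=6.666667+2.857143+-0.952381=8.5714
k=3 load: inc=-0.952381, refl=-0.952381·0.428571=-0.4082; V=9.523810+-0.952381+-0.408163=8.1633
k=4 src: inc=-0.408163, refl=-0.408163·-0.333333=0.1361; V=8.571429+-0.408163+0.136054=8.2993
k=5 load: inc=0.136054, refl=0.136054·0.428571=0.0583; V=8.163265+0.136054+0.058309=8.3576
k=6 src: inc=0.058309, refl=0.058309·-0.333333=-0.0194; V=8.299320+0.058309+-0.019436=8.3382
k=7 load: inc=-0.019436, refl=-0.019436·0.428571=-0.0083; V=8.357629+-0.019436+-0.008330=8.3299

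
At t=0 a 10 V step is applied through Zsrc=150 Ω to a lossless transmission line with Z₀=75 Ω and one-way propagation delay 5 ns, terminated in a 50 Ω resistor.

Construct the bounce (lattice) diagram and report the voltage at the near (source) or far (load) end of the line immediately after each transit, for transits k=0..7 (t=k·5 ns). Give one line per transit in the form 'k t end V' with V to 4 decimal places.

Γ_L=-0.200000, Γ_S=0.333333; launch V₁=10·75/225=3.333333
k=0 src: V=3.3333
k=1 load: inc=3.333333, refl=3.333333·-0.200000=-0.6667; V=0.000000+3.333333+-0.666667=2.6667
k=2 src: inc=-0.666667, refl=-0.666667·0.333333=-0.2222; V=3.333333+-0.666667+-0.222222=2.4444
k=3 load: inc=-0.222222, refl=-0.222222·-0.200000=0.0444; V=2.666667+-0.222222+0.044444=2.4889
k=4 src: inc=0.044444, refl=0.044444·0.333333=0.0148; V=2.444444+0.044444+0.014815=2.5037
k=5 load: inc=0.014815, refl=0.014815·-0.200000=-0.0030; V=2.488889+0.014815+-0.002963=2.5007
k=6 src: inc=-0.002963, refl=-0.002963·0.333333=-0.0010; V=2.503704+-0.002963+-0.000988=2.4998
k=7 load: inc=-0.000988, refl=-0.000988·-0.200000=0.0002; V=2.500741+-0.000988+0.000198=2.5000

0 0 source 3.3333
1 5 load 2.6667
2 10 source 2.4444
3 15 load 2.4889
4 20 source 2.5037
5 25 load 2.5007
6 30 source 2.4998
7 35 load 2.5000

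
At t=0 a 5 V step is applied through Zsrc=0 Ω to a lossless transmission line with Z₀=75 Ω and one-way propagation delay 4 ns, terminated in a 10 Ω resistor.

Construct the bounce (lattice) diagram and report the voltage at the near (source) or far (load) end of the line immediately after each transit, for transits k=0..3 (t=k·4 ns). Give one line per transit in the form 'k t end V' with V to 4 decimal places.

Γ_L=-0.764706, Γ_S=-1.000000; launch V₁=5·75/75=5.000000
k=0 src: V=5.0000
k=1 load: inc=5.000000, refl=5.000000·-0.764706=-3.8235; V=0.000000+5.000000+-3.823529=1.1765
k=2 src: inc=-3.823529, refl=-3.823529·-1.000000=3.8235; V=5.000000+-3.823529+3.823529=5.0000
k=3 load: inc=3.823529, refl=3.823529·-0.764706=-2.9239; V=1.176471+3.823529+-2.923875=2.0761

0 0 source 5.0000
1 4 load 1.1765
2 8 source 5.0000
3 12 load 2.0761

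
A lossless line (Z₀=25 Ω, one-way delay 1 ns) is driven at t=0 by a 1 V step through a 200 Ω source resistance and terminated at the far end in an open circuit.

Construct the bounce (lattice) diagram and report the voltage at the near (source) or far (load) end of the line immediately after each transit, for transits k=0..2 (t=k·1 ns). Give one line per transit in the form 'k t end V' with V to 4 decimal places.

0 0 source 0.1111
1 1 load 0.2222
2 2 source 0.3086

Γ_L=1.000000, Γ_S=0.777778; launch V₁=1·25/225=0.111111
k=0 src: V=0.1111
k=1 load: inc=0.111111, refl=0.111111·1.000000=0.1111; V=0.000000+0.111111+0.111111=0.2222
k=2 src: inc=0.111111, refl=0.111111·0.777778=0.0864; V=0.111111+0.111111+0.086420=0.3086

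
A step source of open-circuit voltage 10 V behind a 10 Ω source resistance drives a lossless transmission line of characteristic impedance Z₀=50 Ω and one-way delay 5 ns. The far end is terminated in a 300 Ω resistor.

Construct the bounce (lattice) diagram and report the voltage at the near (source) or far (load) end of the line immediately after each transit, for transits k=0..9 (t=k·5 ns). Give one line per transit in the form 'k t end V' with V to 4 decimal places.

0 0 source 8.3333
1 5 load 14.2857
2 10 source 10.3175
3 15 load 7.4830
4 20 source 9.3726
5 25 load 10.7224
6 30 source 9.8226
7 35 load 9.1798
8 40 source 9.6083
9 45 load 9.9144

Γ_L=0.714286, Γ_S=-0.666667; launch V₁=10·50/60=8.333333
k=0 src: V=8.3333
k=1 load: inc=8.333333, refl=8.333333·0.714286=5.9524; V=0.000000+8.333333+5.952381=14.2857
k=2 src: inc=5.952381, refl=5.952381·-0.666667=-3.9683; V=8.333333+5.952381+-3.968254=10.3175
k=3 load: inc=-3.968254, refl=-3.968254·0.714286=-2.8345; V=14.285714+-3.968254+-2.834467=7.4830
k=4 src: inc=-2.834467, refl=-2.834467·-0.666667=1.8896; V=10.317460+-2.834467+1.889645=9.3726
k=5 load: inc=1.889645, refl=1.889645·0.714286=1.3497; V=7.482993+1.889645+1.349746=10.7224
k=6 src: inc=1.349746, refl=1.349746·-0.666667=-0.8998; V=9.372638+1.349746+-0.899831=9.8226
k=7 load: inc=-0.899831, refl=-0.899831·0.714286=-0.6427; V=10.722384+-0.899831+-0.642736=9.1798
k=8 src: inc=-0.642736, refl=-0.642736·-0.666667=0.4285; V=9.822553+-0.642736+0.428491=9.6083
k=9 load: inc=0.428491, refl=0.428491·0.714286=0.3061; V=9.179817+0.428491+0.306065=9.9144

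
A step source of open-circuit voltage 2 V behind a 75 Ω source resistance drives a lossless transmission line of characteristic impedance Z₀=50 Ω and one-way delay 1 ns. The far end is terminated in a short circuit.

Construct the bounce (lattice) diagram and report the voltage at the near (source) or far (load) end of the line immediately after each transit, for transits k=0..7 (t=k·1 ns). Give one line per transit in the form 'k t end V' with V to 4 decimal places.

0 0 source 0.8000
1 1 load 0.0000
2 2 source -0.1600
3 3 load 0.0000
4 4 source 0.0320
5 5 load 0.0000
6 6 source -0.0064
7 7 load 0.0000

Γ_L=-1.000000, Γ_S=0.200000; launch V₁=2·50/125=0.800000
k=0 src: V=0.8000
k=1 load: inc=0.800000, refl=0.800000·-1.000000=-0.8000; V=0.000000+0.800000+-0.800000=0.0000
k=2 src: inc=-0.800000, refl=-0.800000·0.200000=-0.1600; V=0.800000+-0.800000+-0.160000=-0.1600
k=3 load: inc=-0.160000, refl=-0.160000·-1.000000=0.1600; V=0.000000+-0.160000+0.160000=0.0000
k=4 src: inc=0.160000, refl=0.160000·0.200000=0.0320; V=-0.160000+0.160000+0.032000=0.0320
k=5 load: inc=0.032000, refl=0.032000·-1.000000=-0.0320; V=0.000000+0.032000+-0.032000=0.0000
k=6 src: inc=-0.032000, refl=-0.032000·0.200000=-0.0064; V=0.032000+-0.032000+-0.006400=-0.0064
k=7 load: inc=-0.006400, refl=-0.006400·-1.000000=0.0064; V=0.000000+-0.006400+0.006400=0.0000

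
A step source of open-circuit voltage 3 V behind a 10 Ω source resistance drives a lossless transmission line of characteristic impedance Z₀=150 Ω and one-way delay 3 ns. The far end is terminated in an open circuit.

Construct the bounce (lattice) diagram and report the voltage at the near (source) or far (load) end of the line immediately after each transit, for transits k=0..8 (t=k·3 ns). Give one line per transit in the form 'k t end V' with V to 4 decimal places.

0 0 source 2.8125
1 3 load 5.6250
2 6 source 3.1641
3 9 load 0.7031
4 12 source 2.8564
5 15 load 5.0098
6 18 source 3.1256
7 21 load 1.2415
8 24 source 2.8901

Γ_L=1.000000, Γ_S=-0.875000; launch V₁=3·150/160=2.812500
k=0 src: V=2.8125
k=1 load: inc=2.812500, refl=2.812500·1.000000=2.8125; V=0.000000+2.812500+2.812500=5.6250
k=2 src: inc=2.812500, refl=2.812500·-0.875000=-2.4609; V=2.812500+2.812500+-2.460938=3.1641
k=3 load: inc=-2.460938, refl=-2.460938·1.000000=-2.4609; V=5.625000+-2.460938+-2.460938=0.7031
k=4 src: inc=-2.460938, refl=-2.460938·-0.875000=2.1533; V=3.164062+-2.460938+2.153320=2.8564
k=5 load: inc=2.153320, refl=2.153320·1.000000=2.1533; V=0.703125+2.153320+2.153320=5.0098
k=6 src: inc=2.153320, refl=2.153320·-0.875000=-1.8842; V=2.856445+2.153320+-1.884155=3.1256
k=7 load: inc=-1.884155, refl=-1.884155·1.000000=-1.8842; V=5.009766+-1.884155+-1.884155=1.2415
k=8 src: inc=-1.884155, refl=-1.884155·-0.875000=1.6486; V=3.125610+-1.884155+1.648636=2.8901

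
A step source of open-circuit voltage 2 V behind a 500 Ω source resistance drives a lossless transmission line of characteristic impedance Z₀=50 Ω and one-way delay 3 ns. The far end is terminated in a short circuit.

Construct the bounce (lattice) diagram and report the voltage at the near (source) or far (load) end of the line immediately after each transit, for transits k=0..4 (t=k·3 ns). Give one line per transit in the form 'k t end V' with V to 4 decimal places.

Γ_L=-1.000000, Γ_S=0.818182; launch V₁=2·50/550=0.181818
k=0 src: V=0.1818
k=1 load: inc=0.181818, refl=0.181818·-1.000000=-0.1818; V=0.000000+0.181818+-0.181818=0.0000
k=2 src: inc=-0.181818, refl=-0.181818·0.818182=-0.1488; V=0.181818+-0.181818+-0.148760=-0.1488
k=3 load: inc=-0.148760, refl=-0.148760·-1.000000=0.1488; V=0.000000+-0.148760+0.148760=0.0000
k=4 src: inc=0.148760, refl=0.148760·0.818182=0.1217; V=-0.148760+0.148760+0.121713=0.1217

0 0 source 0.1818
1 3 load 0.0000
2 6 source -0.1488
3 9 load 0.0000
4 12 source 0.1217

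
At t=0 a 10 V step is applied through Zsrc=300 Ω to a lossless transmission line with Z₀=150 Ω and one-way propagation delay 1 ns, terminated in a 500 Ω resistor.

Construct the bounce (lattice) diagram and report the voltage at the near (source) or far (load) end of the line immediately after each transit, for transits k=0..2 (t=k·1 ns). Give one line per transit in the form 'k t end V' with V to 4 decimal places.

Γ_L=0.538462, Γ_S=0.333333; launch V₁=10·150/450=3.333333
k=0 src: V=3.3333
k=1 load: inc=3.333333, refl=3.333333·0.538462=1.7949; V=0.000000+3.333333+1.794872=5.1282
k=2 src: inc=1.794872, refl=1.794872·0.333333=0.5983; V=3.333333+1.794872+0.598291=5.7265

0 0 source 3.3333
1 1 load 5.1282
2 2 source 5.7265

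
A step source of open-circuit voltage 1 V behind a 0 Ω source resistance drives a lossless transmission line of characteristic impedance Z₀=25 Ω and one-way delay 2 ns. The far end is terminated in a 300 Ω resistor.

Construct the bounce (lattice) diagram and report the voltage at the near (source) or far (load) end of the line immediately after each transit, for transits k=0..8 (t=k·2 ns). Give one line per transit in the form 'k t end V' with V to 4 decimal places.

Γ_L=0.846154, Γ_S=-1.000000; launch V₁=1·25/25=1.000000
k=0 src: V=1.0000
k=1 load: inc=1.000000, refl=1.000000·0.846154=0.8462; V=0.000000+1.000000+0.846154=1.8462
k=2 src: inc=0.846154, refl=0.846154·-1.000000=-0.8462; V=1.000000+0.846154+-0.846154=1.0000
k=3 load: inc=-0.846154, refl=-0.846154·0.846154=-0.7160; V=1.846154+-0.846154+-0.715976=0.2840
k=4 src: inc=-0.715976, refl=-0.715976·-1.000000=0.7160; V=1.000000+-0.715976+0.715976=1.0000
k=5 load: inc=0.715976, refl=0.715976·0.846154=0.6058; V=0.284024+0.715976+0.605826=1.6058
k=6 src: inc=0.605826, refl=0.605826·-1.000000=-0.6058; V=1.000000+0.605826+-0.605826=1.0000
k=7 load: inc=-0.605826, refl=-0.605826·0.846154=-0.5126; V=1.605826+-0.605826+-0.512622=0.4874
k=8 src: inc=-0.512622, refl=-0.512622·-1.000000=0.5126; V=1.000000+-0.512622+0.512622=1.0000

0 0 source 1.0000
1 2 load 1.8462
2 4 source 1.0000
3 6 load 0.2840
4 8 source 1.0000
5 10 load 1.6058
6 12 source 1.0000
7 14 load 0.4874
8 16 source 1.0000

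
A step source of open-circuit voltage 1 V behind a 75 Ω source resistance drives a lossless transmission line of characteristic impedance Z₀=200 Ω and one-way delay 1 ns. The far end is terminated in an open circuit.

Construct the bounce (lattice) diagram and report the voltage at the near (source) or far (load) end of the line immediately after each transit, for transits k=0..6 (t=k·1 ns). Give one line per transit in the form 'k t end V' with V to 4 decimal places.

0 0 source 0.7273
1 1 load 1.4545
2 2 source 1.1240
3 3 load 0.7934
4 4 source 0.9437
5 5 load 1.0939
6 6 source 1.0256

Γ_L=1.000000, Γ_S=-0.454545; launch V₁=1·200/275=0.727273
k=0 src: V=0.7273
k=1 load: inc=0.727273, refl=0.727273·1.000000=0.7273; V=0.000000+0.727273+0.727273=1.4545
k=2 src: inc=0.727273, refl=0.727273·-0.454545=-0.3306; V=0.727273+0.727273+-0.330579=1.1240
k=3 load: inc=-0.330579, refl=-0.330579·1.000000=-0.3306; V=1.454545+-0.330579+-0.330579=0.7934
k=4 src: inc=-0.330579, refl=-0.330579·-0.454545=0.1503; V=1.123967+-0.330579+0.150263=0.9437
k=5 load: inc=0.150263, refl=0.150263·1.000000=0.1503; V=0.793388+0.150263+0.150263=1.0939
k=6 src: inc=0.150263, refl=0.150263·-0.454545=-0.0683; V=0.943651+0.150263+-0.068301=1.0256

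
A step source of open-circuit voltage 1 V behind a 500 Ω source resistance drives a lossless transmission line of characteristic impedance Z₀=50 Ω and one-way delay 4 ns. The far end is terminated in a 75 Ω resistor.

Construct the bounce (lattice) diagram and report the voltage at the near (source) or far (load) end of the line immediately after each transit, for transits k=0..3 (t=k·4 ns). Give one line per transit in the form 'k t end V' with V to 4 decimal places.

0 0 source 0.0909
1 4 load 0.1091
2 8 source 0.1240
3 12 load 0.1269

Γ_L=0.200000, Γ_S=0.818182; launch V₁=1·50/550=0.090909
k=0 src: V=0.0909
k=1 load: inc=0.090909, refl=0.090909·0.200000=0.0182; V=0.000000+0.090909+0.018182=0.1091
k=2 src: inc=0.018182, refl=0.018182·0.818182=0.0149; V=0.090909+0.018182+0.014876=0.1240
k=3 load: inc=0.014876, refl=0.014876·0.200000=0.0030; V=0.109091+0.014876+0.002975=0.1269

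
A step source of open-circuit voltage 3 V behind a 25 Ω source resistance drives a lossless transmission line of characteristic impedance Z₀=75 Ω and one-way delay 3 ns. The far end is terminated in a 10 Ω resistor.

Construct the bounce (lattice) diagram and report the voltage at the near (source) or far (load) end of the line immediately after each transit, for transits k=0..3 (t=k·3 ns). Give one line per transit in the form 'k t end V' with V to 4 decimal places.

Γ_L=-0.764706, Γ_S=-0.500000; launch V₁=3·75/100=2.250000
k=0 src: V=2.2500
k=1 load: inc=2.250000, refl=2.250000·-0.764706=-1.7206; V=0.000000+2.250000+-1.720588=0.5294
k=2 src: inc=-1.720588, refl=-1.720588·-0.500000=0.8603; V=2.250000+-1.720588+0.860294=1.3897
k=3 load: inc=0.860294, refl=0.860294·-0.764706=-0.6579; V=0.529412+0.860294+-0.657872=0.7318

0 0 source 2.2500
1 3 load 0.5294
2 6 source 1.3897
3 9 load 0.7318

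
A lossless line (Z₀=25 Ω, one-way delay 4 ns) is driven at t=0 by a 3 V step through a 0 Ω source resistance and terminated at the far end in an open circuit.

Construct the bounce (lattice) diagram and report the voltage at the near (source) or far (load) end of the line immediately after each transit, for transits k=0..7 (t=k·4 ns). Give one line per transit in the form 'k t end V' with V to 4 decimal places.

0 0 source 3.0000
1 4 load 6.0000
2 8 source 3.0000
3 12 load 0.0000
4 16 source 3.0000
5 20 load 6.0000
6 24 source 3.0000
7 28 load 0.0000

Γ_L=1.000000, Γ_S=-1.000000; launch V₁=3·25/25=3.000000
k=0 src: V=3.0000
k=1 load: inc=3.000000, refl=3.000000·1.000000=3.0000; V=0.000000+3.000000+3.000000=6.0000
k=2 src: inc=3.000000, refl=3.000000·-1.000000=-3.0000; V=3.000000+3.000000+-3.000000=3.0000
k=3 load: inc=-3.000000, refl=-3.000000·1.000000=-3.0000; V=6.000000+-3.000000+-3.000000=0.0000
k=4 src: inc=-3.000000, refl=-3.000000·-1.000000=3.0000; V=3.000000+-3.000000+3.000000=3.0000
k=5 load: inc=3.000000, refl=3.000000·1.000000=3.0000; V=0.000000+3.000000+3.000000=6.0000
k=6 src: inc=3.000000, refl=3.000000·-1.000000=-3.0000; V=3.000000+3.000000+-3.000000=3.0000
k=7 load: inc=-3.000000, refl=-3.000000·1.000000=-3.0000; V=6.000000+-3.000000+-3.000000=0.0000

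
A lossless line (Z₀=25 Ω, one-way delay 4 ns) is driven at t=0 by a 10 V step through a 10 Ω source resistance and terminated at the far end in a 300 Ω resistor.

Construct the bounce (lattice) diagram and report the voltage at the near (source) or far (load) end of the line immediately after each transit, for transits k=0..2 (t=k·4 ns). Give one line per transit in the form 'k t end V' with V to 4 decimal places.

Γ_L=0.846154, Γ_S=-0.428571; launch V₁=10·25/35=7.142857
k=0 src: V=7.1429
k=1 load: inc=7.142857, refl=7.142857·0.846154=6.0440; V=0.000000+7.142857+6.043956=13.1868
k=2 src: inc=6.043956, refl=6.043956·-0.428571=-2.5903; V=7.142857+6.043956+-2.590267=10.5965

0 0 source 7.1429
1 4 load 13.1868
2 8 source 10.5965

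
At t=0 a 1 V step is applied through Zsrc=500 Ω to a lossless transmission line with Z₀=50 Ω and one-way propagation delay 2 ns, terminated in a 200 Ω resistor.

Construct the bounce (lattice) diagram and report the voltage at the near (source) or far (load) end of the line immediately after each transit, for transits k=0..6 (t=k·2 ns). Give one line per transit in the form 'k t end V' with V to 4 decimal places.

Γ_L=0.600000, Γ_S=0.818182; launch V₁=1·50/550=0.090909
k=0 src: V=0.0909
k=1 load: inc=0.090909, refl=0.090909·0.600000=0.0545; V=0.000000+0.090909+0.054545=0.1455
k=2 src: inc=0.054545, refl=0.054545·0.818182=0.0446; V=0.090909+0.054545+0.044628=0.1901
k=3 load: inc=0.044628, refl=0.044628·0.600000=0.0268; V=0.145455+0.044628+0.026777=0.2169
k=4 src: inc=0.026777, refl=0.026777·0.818182=0.0219; V=0.190083+0.026777+0.021908=0.2388
k=5 load: inc=0.021908, refl=0.021908·0.600000=0.0131; V=0.216860+0.021908+0.013145=0.2519
k=6 src: inc=0.013145, refl=0.013145·0.818182=0.0108; V=0.238768+0.013145+0.010755=0.2627

0 0 source 0.0909
1 2 load 0.1455
2 4 source 0.1901
3 6 load 0.2169
4 8 source 0.2388
5 10 load 0.2519
6 12 source 0.2627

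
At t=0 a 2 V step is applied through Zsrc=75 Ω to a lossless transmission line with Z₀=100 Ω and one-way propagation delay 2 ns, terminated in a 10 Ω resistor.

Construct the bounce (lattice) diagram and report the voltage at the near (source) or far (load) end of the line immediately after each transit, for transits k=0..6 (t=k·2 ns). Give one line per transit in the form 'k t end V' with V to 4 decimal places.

0 0 source 1.1429
1 2 load 0.2078
2 4 source 0.3414
3 6 load 0.2321
4 8 source 0.2477
5 10 load 0.2349
6 12 source 0.2367

Γ_L=-0.818182, Γ_S=-0.142857; launch V₁=2·100/175=1.142857
k=0 src: V=1.1429
k=1 load: inc=1.142857, refl=1.142857·-0.818182=-0.9351; V=0.000000+1.142857+-0.935065=0.2078
k=2 src: inc=-0.935065, refl=-0.935065·-0.142857=0.1336; V=1.142857+-0.935065+0.133581=0.3414
k=3 load: inc=0.133581, refl=0.133581·-0.818182=-0.1093; V=0.207792+0.133581+-0.109293=0.2321
k=4 src: inc=-0.109293, refl=-0.109293·-0.142857=0.0156; V=0.341373+-0.109293+0.015613=0.2477
k=5 load: inc=0.015613, refl=0.015613·-0.818182=-0.0128; V=0.232080+0.015613+-0.012775=0.2349
k=6 src: inc=-0.012775, refl=-0.012775·-0.142857=0.0018; V=0.247693+-0.012775+0.001825=0.2367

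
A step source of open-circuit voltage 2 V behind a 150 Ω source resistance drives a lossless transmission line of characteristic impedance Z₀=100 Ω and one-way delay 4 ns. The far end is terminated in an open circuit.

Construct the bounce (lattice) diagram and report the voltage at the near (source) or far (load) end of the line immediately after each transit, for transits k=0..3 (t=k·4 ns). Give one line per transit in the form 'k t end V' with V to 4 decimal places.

0 0 source 0.8000
1 4 load 1.6000
2 8 source 1.7600
3 12 load 1.9200

Γ_L=1.000000, Γ_S=0.200000; launch V₁=2·100/250=0.800000
k=0 src: V=0.8000
k=1 load: inc=0.800000, refl=0.800000·1.000000=0.8000; V=0.000000+0.800000+0.800000=1.6000
k=2 src: inc=0.800000, refl=0.800000·0.200000=0.1600; V=0.800000+0.800000+0.160000=1.7600
k=3 load: inc=0.160000, refl=0.160000·1.000000=0.1600; V=1.600000+0.160000+0.160000=1.9200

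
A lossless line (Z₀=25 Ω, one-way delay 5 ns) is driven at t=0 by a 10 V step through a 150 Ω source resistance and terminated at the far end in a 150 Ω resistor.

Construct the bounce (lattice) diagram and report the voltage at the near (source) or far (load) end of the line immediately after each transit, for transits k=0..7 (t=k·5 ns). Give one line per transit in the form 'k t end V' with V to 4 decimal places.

Γ_L=0.714286, Γ_S=0.714286; launch V₁=10·25/175=1.428571
k=0 src: V=1.4286
k=1 load: inc=1.428571, refl=1.428571·0.714286=1.0204; V=0.000000+1.428571+1.020408=2.4490
k=2 src: inc=1.020408, refl=1.020408·0.714286=0.7289; V=1.428571+1.020408+0.728863=3.1778
k=3 load: inc=0.728863, refl=0.728863·0.714286=0.5206; V=2.448980+0.728863+0.520616=3.6985
k=4 src: inc=0.520616, refl=0.520616·0.714286=0.3719; V=3.177843+0.520616+0.371869=4.0703
k=5 load: inc=0.371869, refl=0.371869·0.714286=0.2656; V=3.698459+0.371869+0.265621=4.3359
k=6 src: inc=0.265621, refl=0.265621·0.714286=0.1897; V=4.070328+0.265621+0.189729=4.5257
k=7 load: inc=0.189729, refl=0.189729·0.714286=0.1355; V=4.335948+0.189729+0.135521=4.6612

0 0 source 1.4286
1 5 load 2.4490
2 10 source 3.1778
3 15 load 3.6985
4 20 source 4.0703
5 25 load 4.3359
6 30 source 4.5257
7 35 load 4.6612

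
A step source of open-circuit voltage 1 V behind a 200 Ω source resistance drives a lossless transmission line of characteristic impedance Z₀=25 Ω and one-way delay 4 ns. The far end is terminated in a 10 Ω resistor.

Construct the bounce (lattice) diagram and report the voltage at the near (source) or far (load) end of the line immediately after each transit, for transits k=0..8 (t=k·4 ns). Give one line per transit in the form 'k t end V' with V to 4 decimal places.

Γ_L=-0.428571, Γ_S=0.777778; launch V₁=1·25/225=0.111111
k=0 src: V=0.1111
k=1 load: inc=0.111111, refl=0.111111·-0.428571=-0.0476; V=0.000000+0.111111+-0.047619=0.0635
k=2 src: inc=-0.047619, refl=-0.047619·0.777778=-0.0370; V=0.111111+-0.047619+-0.037037=0.0265
k=3 load: inc=-0.037037, refl=-0.037037·-0.428571=0.0159; V=0.063492+-0.037037+0.015873=0.0423
k=4 src: inc=0.015873, refl=0.015873·0.777778=0.0123; V=0.026455+0.015873+0.012346=0.0547
k=5 load: inc=0.012346, refl=0.012346·-0.428571=-0.0053; V=0.042328+0.012346+-0.005291=0.0494
k=6 src: inc=-0.005291, refl=-0.005291·0.777778=-0.0041; V=0.054674+-0.005291+-0.004115=0.0453
k=7 load: inc=-0.004115, refl=-0.004115·-0.428571=0.0018; V=0.049383+-0.004115+0.001764=0.0470
k=8 src: inc=0.001764, refl=0.001764·0.777778=0.0014; V=0.045267+0.001764+0.001372=0.0484

0 0 source 0.1111
1 4 load 0.0635
2 8 source 0.0265
3 12 load 0.0423
4 16 source 0.0547
5 20 load 0.0494
6 24 source 0.0453
7 28 load 0.0470
8 32 source 0.0484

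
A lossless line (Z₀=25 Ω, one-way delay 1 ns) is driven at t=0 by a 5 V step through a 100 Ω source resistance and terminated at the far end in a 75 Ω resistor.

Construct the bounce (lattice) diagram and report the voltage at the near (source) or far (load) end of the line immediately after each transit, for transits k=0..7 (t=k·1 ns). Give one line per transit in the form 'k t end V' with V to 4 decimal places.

Γ_L=0.500000, Γ_S=0.600000; launch V₁=5·25/125=1.000000
k=0 src: V=1.0000
k=1 load: inc=1.000000, refl=1.000000·0.500000=0.5000; V=0.000000+1.000000+0.500000=1.5000
k=2 src: inc=0.500000, refl=0.500000·0.600000=0.3000; V=1.000000+0.500000+0.300000=1.8000
k=3 load: inc=0.300000, refl=0.300000·0.500000=0.1500; V=1.500000+0.300000+0.150000=1.9500
k=4 src: inc=0.150000, refl=0.150000·0.600000=0.0900; V=1.800000+0.150000+0.090000=2.0400
k=5 load: inc=0.090000, refl=0.090000·0.500000=0.0450; V=1.950000+0.090000+0.045000=2.0850
k=6 src: inc=0.045000, refl=0.045000·0.600000=0.0270; V=2.040000+0.045000+0.027000=2.1120
k=7 load: inc=0.027000, refl=0.027000·0.500000=0.0135; V=2.085000+0.027000+0.013500=2.1255

0 0 source 1.0000
1 1 load 1.5000
2 2 source 1.8000
3 3 load 1.9500
4 4 source 2.0400
5 5 load 2.0850
6 6 source 2.1120
7 7 load 2.1255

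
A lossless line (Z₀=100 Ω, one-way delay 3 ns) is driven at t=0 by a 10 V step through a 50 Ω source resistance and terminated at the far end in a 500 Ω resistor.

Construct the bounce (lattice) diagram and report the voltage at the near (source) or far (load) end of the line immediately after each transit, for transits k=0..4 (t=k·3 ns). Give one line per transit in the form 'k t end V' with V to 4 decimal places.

0 0 source 6.6667
1 3 load 11.1111
2 6 source 9.6296
3 9 load 8.6420
4 12 source 8.9712

Γ_L=0.666667, Γ_S=-0.333333; launch V₁=10·100/150=6.666667
k=0 src: V=6.6667
k=1 load: inc=6.666667, refl=6.666667·0.666667=4.4444; V=0.000000+6.666667+4.444444=11.1111
k=2 src: inc=4.444444, refl=4.444444·-0.333333=-1.4815; V=6.666667+4.444444+-1.481481=9.6296
k=3 load: inc=-1.481481, refl=-1.481481·0.666667=-0.9877; V=11.111111+-1.481481+-0.987654=8.6420
k=4 src: inc=-0.987654, refl=-0.987654·-0.333333=0.3292; V=9.629630+-0.987654+0.329218=8.9712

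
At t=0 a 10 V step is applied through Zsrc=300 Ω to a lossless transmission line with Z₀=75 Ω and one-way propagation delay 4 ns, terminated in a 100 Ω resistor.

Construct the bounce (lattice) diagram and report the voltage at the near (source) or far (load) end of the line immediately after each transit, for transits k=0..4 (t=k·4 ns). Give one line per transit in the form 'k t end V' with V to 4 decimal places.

Γ_L=0.142857, Γ_S=0.600000; launch V₁=10·75/375=2.000000
k=0 src: V=2.0000
k=1 load: inc=2.000000, refl=2.000000·0.142857=0.2857; V=0.000000+2.000000+0.285714=2.2857
k=2 src: inc=0.285714, refl=0.285714·0.600000=0.1714; V=2.000000+0.285714+0.171429=2.4571
k=3 load: inc=0.171429, refl=0.171429·0.142857=0.0245; V=2.285714+0.171429+0.024490=2.4816
k=4 src: inc=0.024490, refl=0.024490·0.600000=0.0147; V=2.457143+0.024490+0.014694=2.4963

0 0 source 2.0000
1 4 load 2.2857
2 8 source 2.4571
3 12 load 2.4816
4 16 source 2.4963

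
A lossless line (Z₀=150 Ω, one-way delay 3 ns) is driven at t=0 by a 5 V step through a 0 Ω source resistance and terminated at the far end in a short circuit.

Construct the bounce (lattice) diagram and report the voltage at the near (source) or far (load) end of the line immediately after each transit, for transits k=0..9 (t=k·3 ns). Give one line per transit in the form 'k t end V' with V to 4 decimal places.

0 0 source 5.0000
1 3 load 0.0000
2 6 source 5.0000
3 9 load 0.0000
4 12 source 5.0000
5 15 load 0.0000
6 18 source 5.0000
7 21 load 0.0000
8 24 source 5.0000
9 27 load 0.0000

Γ_L=-1.000000, Γ_S=-1.000000; launch V₁=5·150/150=5.000000
k=0 src: V=5.0000
k=1 load: inc=5.000000, refl=5.000000·-1.000000=-5.0000; V=0.000000+5.000000+-5.000000=0.0000
k=2 src: inc=-5.000000, refl=-5.000000·-1.000000=5.0000; V=5.000000+-5.000000+5.000000=5.0000
k=3 load: inc=5.000000, refl=5.000000·-1.000000=-5.0000; V=0.000000+5.000000+-5.000000=0.0000
k=4 src: inc=-5.000000, refl=-5.000000·-1.000000=5.0000; V=5.000000+-5.000000+5.000000=5.0000
k=5 load: inc=5.000000, refl=5.000000·-1.000000=-5.0000; V=0.000000+5.000000+-5.000000=0.0000
k=6 src: inc=-5.000000, refl=-5.000000·-1.000000=5.0000; V=5.000000+-5.000000+5.000000=5.0000
k=7 load: inc=5.000000, refl=5.000000·-1.000000=-5.0000; V=0.000000+5.000000+-5.000000=0.0000
k=8 src: inc=-5.000000, refl=-5.000000·-1.000000=5.0000; V=5.000000+-5.000000+5.000000=5.0000
k=9 load: inc=5.000000, refl=5.000000·-1.000000=-5.0000; V=0.000000+5.000000+-5.000000=0.0000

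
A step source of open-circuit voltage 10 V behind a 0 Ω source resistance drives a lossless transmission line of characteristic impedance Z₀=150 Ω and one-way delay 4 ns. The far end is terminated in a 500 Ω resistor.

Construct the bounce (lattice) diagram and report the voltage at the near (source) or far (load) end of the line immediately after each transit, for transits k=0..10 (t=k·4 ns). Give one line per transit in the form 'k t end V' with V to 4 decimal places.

Γ_L=0.538462, Γ_S=-1.000000; launch V₁=10·150/150=10.000000
k=0 src: V=10.0000
k=1 load: inc=10.000000, refl=10.000000·0.538462=5.3846; V=0.000000+10.000000+5.384615=15.3846
k=2 src: inc=5.384615, refl=5.384615·-1.000000=-5.3846; V=10.000000+5.384615+-5.384615=10.0000
k=3 load: inc=-5.384615, refl=-5.384615·0.538462=-2.8994; V=15.384615+-5.384615+-2.899408=7.1006
k=4 src: inc=-2.899408, refl=-2.899408·-1.000000=2.8994; V=10.000000+-2.899408+2.899408=10.0000
k=5 load: inc=2.899408, refl=2.899408·0.538462=1.5612; V=7.100592+2.899408+1.561220=11.5612
k=6 src: inc=1.561220, refl=1.561220·-1.000000=-1.5612; V=10.000000+1.561220+-1.561220=10.0000
k=7 load: inc=-1.561220, refl=-1.561220·0.538462=-0.8407; V=11.561220+-1.561220+-0.840657=9.1593
k=8 src: inc=-0.840657, refl=-0.840657·-1.000000=0.8407; V=10.000000+-0.840657+0.840657=10.0000
k=9 load: inc=0.840657, refl=0.840657·0.538462=0.4527; V=9.159343+0.840657+0.452661=10.4527
k=10 src: inc=0.452661, refl=0.452661·-1.000000=-0.4527; V=10.000000+0.452661+-0.452661=10.0000

0 0 source 10.0000
1 4 load 15.3846
2 8 source 10.0000
3 12 load 7.1006
4 16 source 10.0000
5 20 load 11.5612
6 24 source 10.0000
7 28 load 9.1593
8 32 source 10.0000
9 36 load 10.4527
10 40 source 10.0000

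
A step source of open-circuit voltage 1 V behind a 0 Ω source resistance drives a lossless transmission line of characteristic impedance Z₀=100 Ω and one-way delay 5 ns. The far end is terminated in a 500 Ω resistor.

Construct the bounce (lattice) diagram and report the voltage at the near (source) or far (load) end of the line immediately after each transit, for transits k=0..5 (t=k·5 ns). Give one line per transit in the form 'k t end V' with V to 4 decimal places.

0 0 source 1.0000
1 5 load 1.6667
2 10 source 1.0000
3 15 load 0.5556
4 20 source 1.0000
5 25 load 1.2963

Γ_L=0.666667, Γ_S=-1.000000; launch V₁=1·100/100=1.000000
k=0 src: V=1.0000
k=1 load: inc=1.000000, refl=1.000000·0.666667=0.6667; V=0.000000+1.000000+0.666667=1.6667
k=2 src: inc=0.666667, refl=0.666667·-1.000000=-0.6667; V=1.000000+0.666667+-0.666667=1.0000
k=3 load: inc=-0.666667, refl=-0.666667·0.666667=-0.4444; V=1.666667+-0.666667+-0.444444=0.5556
k=4 src: inc=-0.444444, refl=-0.444444·-1.000000=0.4444; V=1.000000+-0.444444+0.444444=1.0000
k=5 load: inc=0.444444, refl=0.444444·0.666667=0.2963; V=0.555556+0.444444+0.296296=1.2963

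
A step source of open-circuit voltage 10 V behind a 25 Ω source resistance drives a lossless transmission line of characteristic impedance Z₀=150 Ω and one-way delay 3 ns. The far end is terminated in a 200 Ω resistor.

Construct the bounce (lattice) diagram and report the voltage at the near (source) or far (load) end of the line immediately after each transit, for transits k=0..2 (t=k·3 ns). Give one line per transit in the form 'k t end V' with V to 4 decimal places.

0 0 source 8.5714
1 3 load 9.7959
2 6 source 8.9213

Γ_L=0.142857, Γ_S=-0.714286; launch V₁=10·150/175=8.571429
k=0 src: V=8.5714
k=1 load: inc=8.571429, refl=8.571429·0.142857=1.2245; V=0.000000+8.571429+1.224490=9.7959
k=2 src: inc=1.224490, refl=1.224490·-0.714286=-0.8746; V=8.571429+1.224490+-0.874636=8.9213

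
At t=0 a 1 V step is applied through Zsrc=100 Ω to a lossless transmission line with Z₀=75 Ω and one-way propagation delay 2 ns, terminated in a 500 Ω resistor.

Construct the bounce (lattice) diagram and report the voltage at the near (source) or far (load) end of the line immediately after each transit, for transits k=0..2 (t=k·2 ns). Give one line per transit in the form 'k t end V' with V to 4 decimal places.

0 0 source 0.4286
1 2 load 0.7453
2 4 source 0.7906

Γ_L=0.739130, Γ_S=0.142857; launch V₁=1·75/175=0.428571
k=0 src: V=0.4286
k=1 load: inc=0.428571, refl=0.428571·0.739130=0.3168; V=0.000000+0.428571+0.316770=0.7453
k=2 src: inc=0.316770, refl=0.316770·0.142857=0.0453; V=0.428571+0.316770+0.045253=0.7906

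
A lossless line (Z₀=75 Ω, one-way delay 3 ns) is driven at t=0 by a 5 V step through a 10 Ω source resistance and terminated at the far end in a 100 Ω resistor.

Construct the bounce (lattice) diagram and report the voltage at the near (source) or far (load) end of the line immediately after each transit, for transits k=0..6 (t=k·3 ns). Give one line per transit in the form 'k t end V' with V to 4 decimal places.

0 0 source 4.4118
1 3 load 5.0420
2 6 source 4.5601
3 9 load 4.4912
4 12 source 4.5439
5 15 load 4.5514
6 18 source 4.5456

Γ_L=0.142857, Γ_S=-0.764706; launch V₁=5·75/85=4.411765
k=0 src: V=4.4118
k=1 load: inc=4.411765, refl=4.411765·0.142857=0.6303; V=0.000000+4.411765+0.630252=5.0420
k=2 src: inc=0.630252, refl=0.630252·-0.764706=-0.4820; V=4.411765+0.630252+-0.481957=4.5601
k=3 load: inc=-0.481957, refl=-0.481957·0.142857=-0.0689; V=5.042017+-0.481957+-0.068851=4.4912
k=4 src: inc=-0.068851, refl=-0.068851·-0.764706=0.0527; V=4.560059+-0.068851+0.052651=4.5439
k=5 load: inc=0.052651, refl=0.052651·0.142857=0.0075; V=4.491208+0.052651+0.007522=4.5514
k=6 src: inc=0.007522, refl=0.007522·-0.764706=-0.0058; V=4.543859+0.007522+-0.005752=4.5456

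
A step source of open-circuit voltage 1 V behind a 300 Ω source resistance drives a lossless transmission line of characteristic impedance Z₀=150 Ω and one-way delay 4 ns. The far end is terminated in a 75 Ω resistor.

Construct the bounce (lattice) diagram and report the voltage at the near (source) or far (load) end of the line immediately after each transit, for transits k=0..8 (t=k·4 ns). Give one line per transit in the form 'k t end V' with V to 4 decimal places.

Γ_L=-0.333333, Γ_S=0.333333; launch V₁=1·150/450=0.333333
k=0 src: V=0.3333
k=1 load: inc=0.333333, refl=0.333333·-0.333333=-0.1111; V=0.000000+0.333333+-0.111111=0.2222
k=2 src: inc=-0.111111, refl=-0.111111·0.333333=-0.0370; V=0.333333+-0.111111+-0.037037=0.1852
k=3 load: inc=-0.037037, refl=-0.037037·-0.333333=0.0123; V=0.222222+-0.037037+0.012346=0.1975
k=4 src: inc=0.012346, refl=0.012346·0.333333=0.0041; V=0.185185+0.012346+0.004115=0.2016
k=5 load: inc=0.004115, refl=0.004115·-0.333333=-0.0014; V=0.197531+0.004115+-0.001372=0.2003
k=6 src: inc=-0.001372, refl=-0.001372·0.333333=-0.0005; V=0.201646+-0.001372+-0.000457=0.1998
k=7 load: inc=-0.000457, refl=-0.000457·-0.333333=0.0002; V=0.200274+-0.000457+0.000152=0.2000
k=8 src: inc=0.000152, refl=0.000152·0.333333=0.0001; V=0.199817+0.000152+0.000051=0.2000

0 0 source 0.3333
1 4 load 0.2222
2 8 source 0.1852
3 12 load 0.1975
4 16 source 0.2016
5 20 load 0.2003
6 24 source 0.1998
7 28 load 0.2000
8 32 source 0.2000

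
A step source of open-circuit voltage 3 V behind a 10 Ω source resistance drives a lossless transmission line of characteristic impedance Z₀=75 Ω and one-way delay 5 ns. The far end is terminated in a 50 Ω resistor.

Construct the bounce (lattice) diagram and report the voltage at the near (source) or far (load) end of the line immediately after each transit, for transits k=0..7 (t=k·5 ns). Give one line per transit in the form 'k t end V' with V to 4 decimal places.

0 0 source 2.6471
1 5 load 2.1176
2 10 source 2.5225
3 15 load 2.4415
4 20 source 2.5034
5 25 load 2.4911
6 30 source 2.5005
7 35 load 2.4986

Γ_L=-0.200000, Γ_S=-0.764706; launch V₁=3·75/85=2.647059
k=0 src: V=2.6471
k=1 load: inc=2.647059, refl=2.647059·-0.200000=-0.5294; V=0.000000+2.647059+-0.529412=2.1176
k=2 src: inc=-0.529412, refl=-0.529412·-0.764706=0.4048; V=2.647059+-0.529412+0.404844=2.5225
k=3 load: inc=0.404844, refl=0.404844·-0.200000=-0.0810; V=2.117647+0.404844+-0.080969=2.4415
k=4 src: inc=-0.080969, refl=-0.080969·-0.764706=0.0619; V=2.522491+-0.080969+0.061917=2.5034
k=5 load: inc=0.061917, refl=0.061917·-0.200000=-0.0124; V=2.441522+0.061917+-0.012383=2.4911
k=6 src: inc=-0.012383, refl=-0.012383·-0.764706=0.0095; V=2.503440+-0.012383+0.009470=2.5005
k=7 load: inc=0.009470, refl=0.009470·-0.200000=-0.0019; V=2.491056+0.009470+-0.001894=2.4986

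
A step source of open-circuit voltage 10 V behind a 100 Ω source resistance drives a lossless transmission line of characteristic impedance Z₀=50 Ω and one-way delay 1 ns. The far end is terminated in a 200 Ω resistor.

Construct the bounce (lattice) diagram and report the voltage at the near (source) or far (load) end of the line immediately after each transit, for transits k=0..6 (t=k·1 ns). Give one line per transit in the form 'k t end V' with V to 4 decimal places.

Γ_L=0.600000, Γ_S=0.333333; launch V₁=10·50/150=3.333333
k=0 src: V=3.3333
k=1 load: inc=3.333333, refl=3.333333·0.600000=2.0000; V=0.000000+3.333333+2.000000=5.3333
k=2 src: inc=2.000000, refl=2.000000·0.333333=0.6667; V=3.333333+2.000000+0.666667=6.0000
k=3 load: inc=0.666667, refl=0.666667·0.600000=0.4000; V=5.333333+0.666667+0.400000=6.4000
k=4 src: inc=0.400000, refl=0.400000·0.333333=0.1333; V=6.000000+0.400000+0.133333=6.5333
k=5 load: inc=0.133333, refl=0.133333·0.600000=0.0800; V=6.400000+0.133333+0.080000=6.6133
k=6 src: inc=0.080000, refl=0.080000·0.333333=0.0267; V=6.533333+0.080000+0.026667=6.6400

0 0 source 3.3333
1 1 load 5.3333
2 2 source 6.0000
3 3 load 6.4000
4 4 source 6.5333
5 5 load 6.6133
6 6 source 6.6400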